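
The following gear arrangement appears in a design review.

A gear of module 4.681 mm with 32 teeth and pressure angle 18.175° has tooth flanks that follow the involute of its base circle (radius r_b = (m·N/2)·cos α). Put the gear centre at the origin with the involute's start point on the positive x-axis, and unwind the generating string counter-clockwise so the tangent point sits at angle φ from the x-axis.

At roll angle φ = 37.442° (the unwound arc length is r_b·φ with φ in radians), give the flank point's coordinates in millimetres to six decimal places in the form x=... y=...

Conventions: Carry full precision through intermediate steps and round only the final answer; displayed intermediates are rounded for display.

class = single-mesh tooth geometry [base-circle involute, m = 4.681, 32T]
pitch radius r_p = m·N/2 = 4.681·32/2 = 74.896000
base radius r_b = r_p·cos α = 74.896000·cos 18.175° = 71.159307
roll angle φ = 37.442° = 0.65348618 rad
x = r_b·(cos φ + φ·sin φ) = 84.769331
y = r_b·(sin φ − φ·cos φ) = 6.341015

x=84.769331 y=6.341015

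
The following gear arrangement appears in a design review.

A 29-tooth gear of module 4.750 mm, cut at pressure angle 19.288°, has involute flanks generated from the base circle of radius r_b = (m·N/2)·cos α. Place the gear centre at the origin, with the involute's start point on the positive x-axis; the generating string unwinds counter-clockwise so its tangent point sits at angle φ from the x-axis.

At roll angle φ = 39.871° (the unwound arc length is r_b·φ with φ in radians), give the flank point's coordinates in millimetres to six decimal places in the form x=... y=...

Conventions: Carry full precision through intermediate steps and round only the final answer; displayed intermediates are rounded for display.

recognized (one wheel, involute flank): single-mesh tooth geometry, m = 4.750, N = 29
pitch radius r_p = m·N/2 = 4.750·29/2 = 68.875000
base radius r_b = r_p·cos α = 68.875000·cos 19.288° = 65.009057
roll angle φ = 39.871° = 0.69588023 rad
x = r_b·(cos φ + φ·sin φ) = 78.894443
y = r_b·(sin φ − φ·cos φ) = 6.954690

x=78.894443 y=6.954690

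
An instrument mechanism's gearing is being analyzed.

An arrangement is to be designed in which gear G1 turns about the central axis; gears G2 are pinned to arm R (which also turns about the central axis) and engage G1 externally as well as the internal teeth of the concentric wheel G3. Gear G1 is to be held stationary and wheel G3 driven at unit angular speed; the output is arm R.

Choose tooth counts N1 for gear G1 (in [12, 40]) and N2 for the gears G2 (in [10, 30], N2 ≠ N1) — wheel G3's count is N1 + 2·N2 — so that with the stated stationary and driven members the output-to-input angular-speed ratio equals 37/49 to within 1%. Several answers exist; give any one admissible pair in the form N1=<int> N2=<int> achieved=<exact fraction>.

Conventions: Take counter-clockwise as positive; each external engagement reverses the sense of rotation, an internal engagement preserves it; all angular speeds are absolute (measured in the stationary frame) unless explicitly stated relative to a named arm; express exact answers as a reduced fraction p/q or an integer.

design class (target 37/49): planetary set
Willis with ω_sun = 0: ω_arm/ω_ring = N3/(N1+N3); set equal to 37/49  ⇒  N3/N1 = (37/49)/(1 − 37/49) = 37/12
N3 = N1 + 2·N2  ⇒  N2/N1 = (N3/N1 − 1)/2 = (37/12 − 1)/2 = 25/24
smallest multiple with N1 ≥ 12 and N2 ≥ 10: k = 1  ⇒  N1 = 1·24 = 24, N2 = 1·25 = 25 (N1 ≤ 40, N2 ≤ 30, N2 ≠ N1 ✓), N3 = 24 + 2·25 = 74
check: N3/(N1+N3) with N1 = 24, N3 = 74 gives 37/49; |achieved − target| = 0 ≤ 37/4900 ✓

N1=24 N2=25 achieved=37/49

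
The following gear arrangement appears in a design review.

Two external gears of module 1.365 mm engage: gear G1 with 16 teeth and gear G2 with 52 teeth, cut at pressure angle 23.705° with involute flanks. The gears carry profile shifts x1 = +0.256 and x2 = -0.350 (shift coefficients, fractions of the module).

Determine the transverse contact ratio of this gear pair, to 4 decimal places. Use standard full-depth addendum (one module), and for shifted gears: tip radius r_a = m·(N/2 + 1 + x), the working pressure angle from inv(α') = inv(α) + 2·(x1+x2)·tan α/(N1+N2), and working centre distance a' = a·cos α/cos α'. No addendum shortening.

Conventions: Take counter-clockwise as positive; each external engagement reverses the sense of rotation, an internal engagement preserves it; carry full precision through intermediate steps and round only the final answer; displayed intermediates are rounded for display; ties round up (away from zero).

1.4619

class = single-mesh tooth geometry [involute pair 16T × 52T, m = 1.365]
base radii: r_b1 = 9.998652, r_b2 = 32.495620
tip radii: r_a1 = 12.634440, r_a2 = 36.377250
inv(α') = inv(23.705°) + 2·(+0.256-0.350)·tan α/(16+52) = 0.02412919  ⇒  α' = 23.33789°
a' = a·cos α / cos α' = 46.4100·cos 23.705°/cos 23.33789° = 46.280749
action lengths: √(r_a1²−r_b1²) = 7.723731, √(r_a2²−r_b2²) = 16.350504
base pitch p_b = π·m·cos α = 3.926462
CR = (7.723731 + 16.350504 − 46.280749·sin 23.33789°)/3.926462 = 1.461874
contact ratio ≈ 1.4619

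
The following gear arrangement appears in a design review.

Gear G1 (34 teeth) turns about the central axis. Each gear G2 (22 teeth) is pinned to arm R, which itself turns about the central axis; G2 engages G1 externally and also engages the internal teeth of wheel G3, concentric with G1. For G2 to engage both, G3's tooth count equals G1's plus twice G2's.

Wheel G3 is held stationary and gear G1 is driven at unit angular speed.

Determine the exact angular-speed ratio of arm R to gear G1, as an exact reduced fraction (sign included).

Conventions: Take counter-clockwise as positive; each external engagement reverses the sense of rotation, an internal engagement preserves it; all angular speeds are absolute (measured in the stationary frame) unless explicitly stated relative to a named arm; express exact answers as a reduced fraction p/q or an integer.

17/56

class = planetary set [G3 = 34+2·22 = 78; Willis about the carrier]
ring teeth: 34 + 2·22 = 78
34(ω_sun−ω_arm) = −78(ω_ring−ω_arm),  ω_ring = 0, ω_sun = 1
34(1−ω_arm) = −78(0−ω_arm)  ⇒  112·ω_arm = 34  ⇒  ω_arm = 17/56
ω_out/ω_in = 17/56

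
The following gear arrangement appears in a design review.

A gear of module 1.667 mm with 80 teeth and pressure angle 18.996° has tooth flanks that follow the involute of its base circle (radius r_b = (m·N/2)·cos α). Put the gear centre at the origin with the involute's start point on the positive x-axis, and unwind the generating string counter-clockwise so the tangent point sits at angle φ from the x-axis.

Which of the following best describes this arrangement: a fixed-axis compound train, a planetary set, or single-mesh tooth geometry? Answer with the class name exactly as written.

single-mesh involute tooth geometry (80T wheel at module 1.667)
classification: single-mesh tooth geometry

single-mesh tooth geometry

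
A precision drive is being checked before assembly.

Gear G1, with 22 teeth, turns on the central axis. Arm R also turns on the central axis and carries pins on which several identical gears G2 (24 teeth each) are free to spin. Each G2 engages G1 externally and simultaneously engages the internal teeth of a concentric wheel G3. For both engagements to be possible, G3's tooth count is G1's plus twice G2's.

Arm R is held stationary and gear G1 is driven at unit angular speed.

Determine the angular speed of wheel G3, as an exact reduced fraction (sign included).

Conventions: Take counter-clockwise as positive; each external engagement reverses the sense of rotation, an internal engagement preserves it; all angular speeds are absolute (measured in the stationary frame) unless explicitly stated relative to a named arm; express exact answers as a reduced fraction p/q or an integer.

recognized (axles ride arm R): planetary set, 22/24/70 teeth
ring teeth: 22 + 2·24 = 70
22(ω_sun−ω_arm) = −70(ω_ring−ω_arm),  ω_arm = 0, ω_sun = 1
ω_ring = 0 − (22/70)(1−0) = -11/35
exact speed ratio = -11/35

-11/35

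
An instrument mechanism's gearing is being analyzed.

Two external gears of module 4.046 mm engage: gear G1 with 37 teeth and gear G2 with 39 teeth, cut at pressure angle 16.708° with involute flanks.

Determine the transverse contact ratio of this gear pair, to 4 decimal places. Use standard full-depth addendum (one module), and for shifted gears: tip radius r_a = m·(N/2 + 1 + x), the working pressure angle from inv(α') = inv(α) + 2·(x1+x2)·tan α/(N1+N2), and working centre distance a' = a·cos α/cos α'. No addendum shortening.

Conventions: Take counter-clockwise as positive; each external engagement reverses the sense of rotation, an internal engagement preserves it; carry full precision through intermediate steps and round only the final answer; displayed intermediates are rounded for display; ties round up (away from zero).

class = single-mesh tooth geometry [involute pair 37T × 39T, m = 4.046]
base radii: r_b1 = 71.690968, r_b2 = 75.566155
tip radii: r_a1 = 78.897000, r_a2 = 82.943000
no profile shift: α' = α, a' = a
action lengths: √(r_a1²−r_b1²) = 32.941490, √(r_a2²−r_b2²) = 34.194992
base pitch p_b = π·m·cos α = 12.174260
CR = (32.941490 + 34.194992 − 153.748000·sin 16.70800°)/12.174260 = 1.883878
contact ratio ≈ 1.8839

1.8839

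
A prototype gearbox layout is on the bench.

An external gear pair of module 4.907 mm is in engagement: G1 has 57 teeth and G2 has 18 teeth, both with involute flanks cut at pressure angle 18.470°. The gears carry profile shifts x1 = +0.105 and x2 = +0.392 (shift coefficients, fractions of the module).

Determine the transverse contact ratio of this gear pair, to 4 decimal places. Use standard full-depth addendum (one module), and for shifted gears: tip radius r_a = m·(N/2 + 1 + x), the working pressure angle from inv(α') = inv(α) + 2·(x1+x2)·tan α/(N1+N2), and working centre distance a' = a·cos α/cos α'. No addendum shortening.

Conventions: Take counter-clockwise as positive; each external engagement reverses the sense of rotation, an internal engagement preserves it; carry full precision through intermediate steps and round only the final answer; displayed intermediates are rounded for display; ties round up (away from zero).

class = single-mesh tooth geometry [involute pair 57T × 18T, m = 4.907]
base radii: r_b1 = 132.645805, r_b2 = 41.888149
tip radii: r_a1 = 145.271735, r_a2 = 50.993544
inv(α') = inv(18.470°) + 2·(+0.105+0.392)·tan α/(57+18) = 0.01607768  ⇒  α' = 20.49405°
a' = a·cos α / cos α' = 184.0125·cos 18.470°/cos 20.49405° = 186.326855
action lengths: √(r_a1²−r_b1²) = 59.236537, √(r_a2²−r_b2²) = 29.081343
base pitch p_b = π·m·cos α = 14.621722
CR = (59.236537 + 29.081343 − 186.326855·sin 20.49405°)/14.621722 = 1.578675
contact ratio ≈ 1.5787

1.5787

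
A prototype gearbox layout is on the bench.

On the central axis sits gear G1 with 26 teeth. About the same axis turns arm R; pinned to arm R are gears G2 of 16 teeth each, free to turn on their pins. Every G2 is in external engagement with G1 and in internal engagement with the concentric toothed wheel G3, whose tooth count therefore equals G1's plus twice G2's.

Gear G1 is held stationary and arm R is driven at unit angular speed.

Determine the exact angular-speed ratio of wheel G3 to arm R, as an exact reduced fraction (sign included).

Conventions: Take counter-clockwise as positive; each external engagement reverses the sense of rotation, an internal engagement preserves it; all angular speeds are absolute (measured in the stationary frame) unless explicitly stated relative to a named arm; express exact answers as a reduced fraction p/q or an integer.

42/29

class = planetary set [G3 = 26+2·16 = 58; Willis about the carrier]
ring teeth: 26 + 2·16 = 58
26(ω_sun−ω_arm) = −58(ω_ring−ω_arm),  ω_sun = 0, ω_arm = 1
ω_ring = 1 − (26/58)(0−1) = 42/29
ω_out/ω_in = 42/29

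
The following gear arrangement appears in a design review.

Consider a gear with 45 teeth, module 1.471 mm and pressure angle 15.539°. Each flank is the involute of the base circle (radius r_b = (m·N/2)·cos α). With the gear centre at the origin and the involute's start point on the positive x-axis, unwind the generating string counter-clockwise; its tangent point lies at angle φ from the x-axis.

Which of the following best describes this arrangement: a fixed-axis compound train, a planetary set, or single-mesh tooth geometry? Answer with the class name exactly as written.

single-mesh tooth geometry

recognized (one wheel, involute flank): single-mesh tooth geometry, m = 1.471, N = 45
classification: single-mesh tooth geometry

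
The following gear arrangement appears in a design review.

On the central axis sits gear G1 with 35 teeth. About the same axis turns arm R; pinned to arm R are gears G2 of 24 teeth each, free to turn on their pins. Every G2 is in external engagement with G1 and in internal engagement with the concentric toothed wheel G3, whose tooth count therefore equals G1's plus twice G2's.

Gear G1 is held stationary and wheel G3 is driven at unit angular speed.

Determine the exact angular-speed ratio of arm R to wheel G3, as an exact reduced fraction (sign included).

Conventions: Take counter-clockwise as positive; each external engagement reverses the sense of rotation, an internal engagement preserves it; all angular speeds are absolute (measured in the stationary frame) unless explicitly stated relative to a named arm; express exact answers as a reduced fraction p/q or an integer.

83/118

topology: planetary set — G1 35T / G2 24T / G3 83T, arm = carrier (Willis)
ring teeth: 35 + 2·24 = 83
35(ω_sun−ω_arm) = −83(ω_ring−ω_arm),  ω_sun = 0, ω_ring = 1
35(0−ω_arm) = −83(1−ω_arm)  ⇒  118·ω_arm = 83  ⇒  ω_arm = 83/118
ω_out/ω_in = 83/118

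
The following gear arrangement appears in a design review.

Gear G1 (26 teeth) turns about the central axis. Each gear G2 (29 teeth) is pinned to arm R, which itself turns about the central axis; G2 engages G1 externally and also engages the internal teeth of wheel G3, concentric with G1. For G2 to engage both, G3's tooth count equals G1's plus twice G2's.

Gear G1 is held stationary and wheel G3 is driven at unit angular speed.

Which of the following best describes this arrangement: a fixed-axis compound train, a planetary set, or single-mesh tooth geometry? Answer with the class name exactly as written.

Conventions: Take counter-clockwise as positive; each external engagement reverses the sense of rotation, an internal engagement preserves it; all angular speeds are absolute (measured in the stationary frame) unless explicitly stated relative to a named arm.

planetary set

recognized (axles ride arm R): planetary set, 26/29/84 teeth
classification: planetary set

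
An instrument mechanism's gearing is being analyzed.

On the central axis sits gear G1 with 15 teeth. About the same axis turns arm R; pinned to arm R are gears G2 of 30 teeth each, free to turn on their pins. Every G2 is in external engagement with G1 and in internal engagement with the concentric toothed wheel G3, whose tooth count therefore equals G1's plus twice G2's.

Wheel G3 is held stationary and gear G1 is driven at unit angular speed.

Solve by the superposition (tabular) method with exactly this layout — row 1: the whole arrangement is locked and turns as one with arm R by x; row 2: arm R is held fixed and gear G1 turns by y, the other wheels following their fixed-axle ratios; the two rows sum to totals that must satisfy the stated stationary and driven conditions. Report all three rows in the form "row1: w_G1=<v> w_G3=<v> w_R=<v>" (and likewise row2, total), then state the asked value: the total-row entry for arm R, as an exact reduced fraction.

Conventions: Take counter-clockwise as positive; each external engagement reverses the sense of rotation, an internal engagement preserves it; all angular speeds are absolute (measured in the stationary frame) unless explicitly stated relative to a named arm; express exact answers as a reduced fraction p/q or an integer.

row1: w_G1=1/6 w_G3=1/6 w_R=1/6
row2: w_G1=5/6 w_G3=-1/6 w_R=0
total: w_G1=1 w_G3=0 w_R=1/6
asked value: 1/6

class = planetary set [G3 = 15+2·30 = 75; Willis about the carrier]
row 1 — lock + rotate with arm: ω_sun = ω_ring = ω_arm = x
superposition row 2 [arm held]: sun y, ring −(15/75)·y, arm 0
boundary: total ω_ring = x − (15/75)·y = 0 and total ω_sun = x + y = 1  ⇒  y = 5/6, x = 1/6
row 2 ring = −(15/75)·5/6 = -1/6
totals (row 1 + row 2): sun 1/6 + 5/6 = 1, ring 1/6 + (-1/6) = 0, arm 1/6 + 0 = 1/6
asked cell (total, arm) = 1/6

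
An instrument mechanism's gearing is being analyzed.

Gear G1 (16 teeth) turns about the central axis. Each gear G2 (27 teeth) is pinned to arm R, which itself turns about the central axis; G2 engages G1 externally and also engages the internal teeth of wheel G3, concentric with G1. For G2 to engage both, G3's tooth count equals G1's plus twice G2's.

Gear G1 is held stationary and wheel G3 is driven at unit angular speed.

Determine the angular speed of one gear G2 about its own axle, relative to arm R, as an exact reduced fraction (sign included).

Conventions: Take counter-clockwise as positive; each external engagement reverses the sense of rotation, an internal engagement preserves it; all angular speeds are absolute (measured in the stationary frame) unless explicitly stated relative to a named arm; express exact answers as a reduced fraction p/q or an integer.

560/1161

topology: planetary set — G1 16T / G2 27T / G3 70T, arm = carrier (Willis)
ring teeth: 16 + 2·27 = 70
16(ω_sun−ω_arm) = −70(ω_ring−ω_arm),  ω_sun = 0, ω_ring = 1
16(0−ω_arm) = −70(1−ω_arm)  ⇒  86·ω_arm = 70  ⇒  ω_arm = 35/43
sun–planet mesh: 16·(0−35/43) = −27·(ω_p−ω_arm)  ⇒  ω_p−ω_arm = 560/1161
exact speed ratio = 560/1161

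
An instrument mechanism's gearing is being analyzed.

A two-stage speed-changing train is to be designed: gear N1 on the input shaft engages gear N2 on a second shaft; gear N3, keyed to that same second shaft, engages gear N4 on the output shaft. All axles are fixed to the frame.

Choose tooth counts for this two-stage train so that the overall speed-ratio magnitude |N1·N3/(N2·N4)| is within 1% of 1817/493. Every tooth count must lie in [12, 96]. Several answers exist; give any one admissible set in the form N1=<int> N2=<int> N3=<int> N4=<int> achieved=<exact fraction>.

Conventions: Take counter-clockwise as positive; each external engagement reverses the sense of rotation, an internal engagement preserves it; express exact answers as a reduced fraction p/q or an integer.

N1=23 N2=17 N3=79 N4=29 achieved=1817/493

topology: fixed-axis compound train — 2 stages, target 1817/493
target = 1817/493 in lowest terms: an exact hit needs N1·N3 = k·1817 and N2·N4 = k·493 for one integer k, every count in [12, 96]; additionally prefer no 1:1 stage (N1 ≠ N2, N3 ≠ N4)
k = 1: N1·N3 = 1817 = 23·79, N2·N4 = 493 = 17·29
achieved = 23·79/(17·29) = 1817/493; |achieved − target| = 0 ≤ 1817/49300 ✓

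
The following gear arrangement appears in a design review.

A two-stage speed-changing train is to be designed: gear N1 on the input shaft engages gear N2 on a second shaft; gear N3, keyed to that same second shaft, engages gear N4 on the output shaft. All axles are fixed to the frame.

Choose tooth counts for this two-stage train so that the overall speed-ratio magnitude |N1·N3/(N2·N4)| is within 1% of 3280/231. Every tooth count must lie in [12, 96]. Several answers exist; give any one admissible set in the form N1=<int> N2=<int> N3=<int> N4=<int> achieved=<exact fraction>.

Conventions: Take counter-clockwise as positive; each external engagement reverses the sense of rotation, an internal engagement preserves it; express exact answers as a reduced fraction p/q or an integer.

N1=80 N2=14 N3=82 N4=33 achieved=3280/231

design class (target 3280/231): fixed-axis compound train
target = 3280/231 in lowest terms: an exact hit needs N1·N3 = k·3280 and N2·N4 = k·231 for one integer k, every count in [12, 96]; additionally prefer no 1:1 stage (N1 ≠ N2, N3 ≠ N4)
k = 1: no 1:1-free in-range split of k·3280 and k·231 into factor pairs; take k = 2
k = 2: N1·N3 = 6560 = 80·82, N2·N4 = 462 = 14·33
achieved = 80·82/(14·33) = 3280/231; |achieved − target| = 0 ≤ 164/1155 ✓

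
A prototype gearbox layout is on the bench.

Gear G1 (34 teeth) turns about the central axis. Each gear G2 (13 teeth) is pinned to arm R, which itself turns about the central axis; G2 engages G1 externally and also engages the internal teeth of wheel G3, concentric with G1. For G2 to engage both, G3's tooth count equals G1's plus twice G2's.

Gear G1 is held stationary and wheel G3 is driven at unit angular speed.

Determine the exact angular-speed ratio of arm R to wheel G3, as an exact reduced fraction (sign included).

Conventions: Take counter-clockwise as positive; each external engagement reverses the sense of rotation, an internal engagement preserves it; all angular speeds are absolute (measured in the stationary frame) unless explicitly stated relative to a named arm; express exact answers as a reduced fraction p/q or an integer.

topology: planetary set — G1 34T / G2 13T / G3 60T, arm = carrier (Willis)
ring teeth: 34 + 2·13 = 60
34(ω_sun−ω_arm) = −60(ω_ring−ω_arm),  ω_sun = 0, ω_ring = 1
34(0−ω_arm) = −60(1−ω_arm)  ⇒  94·ω_arm = 60  ⇒  ω_arm = 30/47
ω_out/ω_in = 30/47

30/47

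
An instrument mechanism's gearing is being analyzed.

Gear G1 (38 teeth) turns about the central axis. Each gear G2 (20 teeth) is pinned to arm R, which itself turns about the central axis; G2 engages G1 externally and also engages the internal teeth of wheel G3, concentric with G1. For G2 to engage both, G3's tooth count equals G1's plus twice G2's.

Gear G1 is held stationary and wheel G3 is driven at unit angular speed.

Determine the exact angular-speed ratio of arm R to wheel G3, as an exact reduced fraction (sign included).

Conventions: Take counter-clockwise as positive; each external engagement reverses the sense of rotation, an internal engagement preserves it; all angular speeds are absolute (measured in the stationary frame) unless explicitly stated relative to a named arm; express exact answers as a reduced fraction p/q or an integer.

recognized (axles ride arm R): planetary set, 38/20/78 teeth
ring teeth: 38 + 2·20 = 78
38(ω_sun−ω_arm) = −78(ω_ring−ω_arm),  ω_sun = 0, ω_ring = 1
38(0−ω_arm) = −78(1−ω_arm)  ⇒  116·ω_arm = 78  ⇒  ω_arm = 39/58
ω_out/ω_in = 39/58

39/58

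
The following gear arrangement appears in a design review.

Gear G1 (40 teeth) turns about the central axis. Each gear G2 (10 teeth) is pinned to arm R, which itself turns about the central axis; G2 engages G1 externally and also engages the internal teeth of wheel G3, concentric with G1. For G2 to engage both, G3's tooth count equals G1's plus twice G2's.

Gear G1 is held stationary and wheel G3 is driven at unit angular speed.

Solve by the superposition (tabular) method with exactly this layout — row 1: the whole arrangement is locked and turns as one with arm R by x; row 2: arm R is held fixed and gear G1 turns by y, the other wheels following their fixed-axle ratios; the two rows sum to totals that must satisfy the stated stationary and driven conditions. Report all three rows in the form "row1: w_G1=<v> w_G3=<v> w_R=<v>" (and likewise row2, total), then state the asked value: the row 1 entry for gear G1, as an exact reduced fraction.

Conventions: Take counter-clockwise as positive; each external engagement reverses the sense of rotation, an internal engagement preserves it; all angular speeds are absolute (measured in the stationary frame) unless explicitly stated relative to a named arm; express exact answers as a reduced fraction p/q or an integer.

class = planetary set [G3 = 40+2·10 = 60; Willis about the carrier]
superposition row 1 [locked train]: every member turns x
row 2 — arm fixed, fixed-axis ratios: sun y, ring −(40/60)·y, arm 0
boundary: total ω_sun = x + y = 0 and total ω_ring = x − (40/60)·y = 1  ⇒  y = -3/5, x = 3/5
row 2 ring = −(40/60)·(-3/5) = 2/5
totals (row 1 + row 2): sun 3/5 + (-3/5) = 0, ring 3/5 + 2/5 = 1, arm 3/5 + 0 = 3/5
asked cell (row1, sun) = 3/5

row1: w_G1=3/5 w_G3=3/5 w_R=3/5
row2: w_G1=-3/5 w_G3=2/5 w_R=0
total: w_G1=0 w_G3=1 w_R=3/5
asked value: 3/5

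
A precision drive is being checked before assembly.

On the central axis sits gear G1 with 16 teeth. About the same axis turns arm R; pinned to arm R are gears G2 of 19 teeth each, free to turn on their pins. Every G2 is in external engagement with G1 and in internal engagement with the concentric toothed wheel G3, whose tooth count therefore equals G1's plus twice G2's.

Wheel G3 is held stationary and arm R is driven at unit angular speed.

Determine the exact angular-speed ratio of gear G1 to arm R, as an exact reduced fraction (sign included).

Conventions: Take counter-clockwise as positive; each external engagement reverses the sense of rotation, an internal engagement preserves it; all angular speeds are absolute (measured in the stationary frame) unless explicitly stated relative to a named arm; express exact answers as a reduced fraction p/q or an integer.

planetary set (16T centre, 19T on arm, 54T internal) — Willis relation
ring teeth: 16 + 2·19 = 54
16(ω_sun−ω_arm) = −54(ω_ring−ω_arm),  ω_ring = 0, ω_arm = 1
ω_sun = 1 − (54/16)(0−1) = 35/8
ω_out/ω_in = 35/8

35/8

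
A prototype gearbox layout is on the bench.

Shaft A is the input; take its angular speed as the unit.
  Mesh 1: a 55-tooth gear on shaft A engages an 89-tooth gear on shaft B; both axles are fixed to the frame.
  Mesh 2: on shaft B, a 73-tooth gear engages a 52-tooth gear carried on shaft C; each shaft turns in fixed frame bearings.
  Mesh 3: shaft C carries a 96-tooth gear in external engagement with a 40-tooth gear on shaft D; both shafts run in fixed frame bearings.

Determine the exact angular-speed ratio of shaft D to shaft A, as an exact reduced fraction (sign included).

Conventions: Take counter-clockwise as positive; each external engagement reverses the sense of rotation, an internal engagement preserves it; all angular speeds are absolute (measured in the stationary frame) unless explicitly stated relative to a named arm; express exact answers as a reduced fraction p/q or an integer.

class = fixed-axis compound train [3 meshes; 3 ratios multiply, 3 sense flips]
mesh 1 [55T→89T]: running ratio 55/89, sense −
mesh 2 [73T→52T]: running ratio 4015/4628, sense +
mesh 3 [96T→40T]: running ratio 2409/1157, sense −
ω_out/ω_in = -2409/1157

-2409/1157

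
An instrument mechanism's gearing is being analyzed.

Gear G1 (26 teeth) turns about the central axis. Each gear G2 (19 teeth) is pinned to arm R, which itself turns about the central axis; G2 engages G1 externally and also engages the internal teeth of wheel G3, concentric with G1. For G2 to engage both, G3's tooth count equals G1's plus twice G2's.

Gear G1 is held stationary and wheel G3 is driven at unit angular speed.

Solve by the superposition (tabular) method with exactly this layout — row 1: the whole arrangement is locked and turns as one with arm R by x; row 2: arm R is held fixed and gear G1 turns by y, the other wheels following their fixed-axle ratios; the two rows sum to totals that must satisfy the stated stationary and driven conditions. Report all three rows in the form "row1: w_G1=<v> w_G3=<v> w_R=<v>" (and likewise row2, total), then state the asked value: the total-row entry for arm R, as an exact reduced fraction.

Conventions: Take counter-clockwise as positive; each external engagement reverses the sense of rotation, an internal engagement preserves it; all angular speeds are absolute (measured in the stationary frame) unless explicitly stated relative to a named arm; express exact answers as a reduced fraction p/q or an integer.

topology: planetary set — G1 26T / G2 19T / G3 64T, arm = carrier (Willis)
row 1: whole set turns with the arm by x
row 2 — arm fixed, fixed-axis ratios: sun y, ring −(26/64)·y, arm 0
boundary: total ω_sun = x + y = 0 and total ω_ring = x − (26/64)·y = 1  ⇒  y = -32/45, x = 32/45
row 2 ring = −(26/64)·(-32/45) = 13/45
totals (row 1 + row 2): sun 32/45 + (-32/45) = 0, ring 32/45 + 13/45 = 1, arm 32/45 + 0 = 32/45
asked cell (total, arm) = 32/45

row1: w_G1=32/45 w_G3=32/45 w_R=32/45
row2: w_G1=-32/45 w_G3=13/45 w_R=0
total: w_G1=0 w_G3=1 w_R=32/45
asked value: 32/45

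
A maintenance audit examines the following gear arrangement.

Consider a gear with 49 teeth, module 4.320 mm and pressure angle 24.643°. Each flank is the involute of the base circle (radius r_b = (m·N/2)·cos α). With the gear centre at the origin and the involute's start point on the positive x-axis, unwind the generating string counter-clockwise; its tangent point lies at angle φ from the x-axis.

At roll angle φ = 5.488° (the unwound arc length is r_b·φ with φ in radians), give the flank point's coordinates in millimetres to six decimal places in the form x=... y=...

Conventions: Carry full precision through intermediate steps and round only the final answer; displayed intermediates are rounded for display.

topology: single-mesh involute geometry — m = 4.320, N = 49
pitch radius r_p = m·N/2 = 4.320·49/2 = 105.840000
base radius r_b = r_p·cos α = 105.840000·cos 24.643° = 96.200457
roll angle φ = 5.488° = 0.09578367 rad
x = r_b·(cos φ + φ·sin φ) = 96.640741
y = r_b·(sin φ − φ·cos φ) = 0.028153

x=96.640741 y=0.028153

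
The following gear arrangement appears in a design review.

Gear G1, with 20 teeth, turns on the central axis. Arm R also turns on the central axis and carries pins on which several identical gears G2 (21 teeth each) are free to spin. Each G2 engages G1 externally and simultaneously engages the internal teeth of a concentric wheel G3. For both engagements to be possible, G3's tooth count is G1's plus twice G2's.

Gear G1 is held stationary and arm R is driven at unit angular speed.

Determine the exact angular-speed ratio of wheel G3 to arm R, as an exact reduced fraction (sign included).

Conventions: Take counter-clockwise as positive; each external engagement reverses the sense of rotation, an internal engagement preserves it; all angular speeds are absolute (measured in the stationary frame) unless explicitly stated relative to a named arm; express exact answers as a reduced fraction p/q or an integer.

topology: planetary set — G1 20T / G2 21T / G3 62T, arm = carrier (Willis)
ring teeth: 20 + 2·21 = 62
20(ω_sun−ω_arm) = −62(ω_ring−ω_arm),  ω_sun = 0, ω_arm = 1
ω_ring = 1 − (20/62)(0−1) = 41/31
ω_out/ω_in = 41/31

41/31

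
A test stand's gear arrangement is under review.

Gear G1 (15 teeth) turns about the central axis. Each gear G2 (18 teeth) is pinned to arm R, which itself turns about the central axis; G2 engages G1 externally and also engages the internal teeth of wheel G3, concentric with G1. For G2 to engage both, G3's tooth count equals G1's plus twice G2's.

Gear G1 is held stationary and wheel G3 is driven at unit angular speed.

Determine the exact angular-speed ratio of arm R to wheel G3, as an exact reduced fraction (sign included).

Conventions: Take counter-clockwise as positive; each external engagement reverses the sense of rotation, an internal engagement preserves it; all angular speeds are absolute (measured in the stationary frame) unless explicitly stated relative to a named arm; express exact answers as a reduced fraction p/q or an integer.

17/22

recognized (axles ride arm R): planetary set, 15/18/51 teeth
ring teeth: 15 + 2·18 = 51
15(ω_sun−ω_arm) = −51(ω_ring−ω_arm),  ω_sun = 0, ω_ring = 1
15(0−ω_arm) = −51(1−ω_arm)  ⇒  66·ω_arm = 51  ⇒  ω_arm = 17/22
ω_out/ω_in = 17/22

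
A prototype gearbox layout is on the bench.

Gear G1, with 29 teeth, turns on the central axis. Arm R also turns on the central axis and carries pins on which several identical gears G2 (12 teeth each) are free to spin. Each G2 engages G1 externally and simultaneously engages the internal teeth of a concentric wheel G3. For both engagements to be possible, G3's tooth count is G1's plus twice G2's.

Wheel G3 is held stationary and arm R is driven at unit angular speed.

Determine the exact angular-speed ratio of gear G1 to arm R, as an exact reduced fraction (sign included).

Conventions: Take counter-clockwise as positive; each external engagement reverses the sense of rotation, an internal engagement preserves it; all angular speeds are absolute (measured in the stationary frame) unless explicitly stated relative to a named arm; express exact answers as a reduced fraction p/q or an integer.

topology: planetary set — G1 29T / G2 12T / G3 53T, arm = carrier (Willis)
ring teeth: 29 + 2·12 = 53
29(ω_sun−ω_arm) = −53(ω_ring−ω_arm),  ω_ring = 0, ω_arm = 1
ω_sun = 1 − (53/29)(0−1) = 82/29
ω_out/ω_in = 82/29

82/29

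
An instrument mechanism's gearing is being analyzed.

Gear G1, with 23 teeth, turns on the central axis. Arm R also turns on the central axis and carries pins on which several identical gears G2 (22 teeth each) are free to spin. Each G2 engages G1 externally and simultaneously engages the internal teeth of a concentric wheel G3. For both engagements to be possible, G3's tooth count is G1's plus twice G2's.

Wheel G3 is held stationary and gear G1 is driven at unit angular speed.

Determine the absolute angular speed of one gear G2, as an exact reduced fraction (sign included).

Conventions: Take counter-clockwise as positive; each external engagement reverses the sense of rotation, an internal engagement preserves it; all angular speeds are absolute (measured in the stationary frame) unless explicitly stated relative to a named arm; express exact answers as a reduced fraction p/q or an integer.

planetary set (23T centre, 22T on arm, 67T internal) — Willis relation
ring teeth: 23 + 2·22 = 67
23(ω_sun−ω_arm) = −67(ω_ring−ω_arm),  ω_ring = 0, ω_sun = 1
23(1−ω_arm) = −67(0−ω_arm)  ⇒  90·ω_arm = 23  ⇒  ω_arm = 23/90
sun–planet mesh: 23·(1−23/90) = −22·(ω_p−ω_arm)  ⇒  ω_p−ω_arm = -1541/1980
ω_p = 23/90 − 1541/1980 = -23/44
exact speed ratio = -23/44

-23/44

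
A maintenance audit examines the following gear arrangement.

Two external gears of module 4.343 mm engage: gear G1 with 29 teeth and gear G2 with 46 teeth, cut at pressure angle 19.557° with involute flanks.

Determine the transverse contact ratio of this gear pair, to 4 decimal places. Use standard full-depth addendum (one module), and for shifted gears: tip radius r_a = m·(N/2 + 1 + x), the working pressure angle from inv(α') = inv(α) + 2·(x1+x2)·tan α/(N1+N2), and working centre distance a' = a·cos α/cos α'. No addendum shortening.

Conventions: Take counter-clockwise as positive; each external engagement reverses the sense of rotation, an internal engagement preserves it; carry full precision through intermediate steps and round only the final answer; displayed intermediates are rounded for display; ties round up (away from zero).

1.7142

topology: single-mesh involute geometry — m = 4.343, 29T/46T pair
base radii: r_b1 = 59.340492, r_b2 = 94.126298
tip radii: r_a1 = 67.316500, r_a2 = 104.232000
no profile shift: α' = α, a' = a
action lengths: √(r_a1²−r_b1²) = 31.783914, √(r_a2²−r_b2²) = 44.772200
base pitch p_b = π·m·cos α = 12.856804
CR = (31.783914 + 44.772200 − 162.862500·sin 19.55700°)/12.856804 = 1.714174
contact ratio ≈ 1.7142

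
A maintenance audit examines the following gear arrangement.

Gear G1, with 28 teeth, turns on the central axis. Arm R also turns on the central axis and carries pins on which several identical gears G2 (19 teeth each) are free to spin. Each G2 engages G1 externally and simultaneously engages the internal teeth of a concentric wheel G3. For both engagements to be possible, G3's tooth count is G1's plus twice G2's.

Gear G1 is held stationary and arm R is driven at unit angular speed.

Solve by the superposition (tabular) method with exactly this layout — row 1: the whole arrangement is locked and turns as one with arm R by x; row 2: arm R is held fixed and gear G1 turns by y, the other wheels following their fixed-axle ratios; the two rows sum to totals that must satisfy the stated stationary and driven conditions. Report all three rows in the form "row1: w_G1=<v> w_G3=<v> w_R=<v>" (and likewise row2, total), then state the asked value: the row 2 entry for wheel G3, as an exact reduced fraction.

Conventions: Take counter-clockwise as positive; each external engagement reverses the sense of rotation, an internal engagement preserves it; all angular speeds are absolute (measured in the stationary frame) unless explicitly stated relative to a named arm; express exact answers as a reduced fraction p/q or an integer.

row1: w_G1=1 w_G3=1 w_R=1
row2: w_G1=-1 w_G3=14/33 w_R=0
total: w_G1=0 w_G3=47/33 w_R=1
asked value: 14/33

recognized (axles ride arm R): planetary set, 28/19/66 teeth
row 1: whole set turns with the arm by x
superposition row 2 [arm held]: sun y, ring −(28/66)·y, arm 0
boundary: total ω_sun = x + y = 0 and total ω_arm = x = 1  ⇒  y = -1, x = 1
row 2 ring = −(28/66)·(-1) = 14/33
totals (row 1 + row 2): sun 1 + (-1) = 0, ring 1 + 14/33 = 47/33, arm 1 + 0 = 1
asked cell (row2, ring) = 14/33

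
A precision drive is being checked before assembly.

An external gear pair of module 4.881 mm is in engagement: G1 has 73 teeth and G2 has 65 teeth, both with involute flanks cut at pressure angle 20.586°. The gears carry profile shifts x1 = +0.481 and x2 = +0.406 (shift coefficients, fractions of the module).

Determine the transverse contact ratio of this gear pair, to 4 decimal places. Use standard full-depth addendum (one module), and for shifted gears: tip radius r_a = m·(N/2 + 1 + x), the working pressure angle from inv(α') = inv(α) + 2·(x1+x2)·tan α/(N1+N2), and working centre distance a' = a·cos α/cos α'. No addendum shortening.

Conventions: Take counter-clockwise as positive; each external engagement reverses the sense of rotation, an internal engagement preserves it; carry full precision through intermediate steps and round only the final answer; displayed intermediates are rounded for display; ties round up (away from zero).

1.6875

topology: single-mesh involute geometry — m = 4.881, 73T/65T pair
base radii: r_b1 = 166.780402, r_b2 = 148.503098
tip radii: r_a1 = 185.385261, r_a2 = 165.495186
inv(α') = inv(20.586°) + 2·(+0.481+0.406)·tan α/(73+65) = 0.02113129  ⇒  α' = 22.37122°
a' = a·cos α / cos α' = 336.7890·cos 20.586°/cos 22.37122° = 340.943838
action lengths: √(r_a1²−r_b1²) = 80.944379, √(r_a2²−r_b2²) = 73.044415
base pitch p_b = π·m·cos α = 14.354961
CR = (80.944379 + 73.044415 − 340.943838·sin 22.37122°)/14.354961 = 1.687470
contact ratio ≈ 1.6875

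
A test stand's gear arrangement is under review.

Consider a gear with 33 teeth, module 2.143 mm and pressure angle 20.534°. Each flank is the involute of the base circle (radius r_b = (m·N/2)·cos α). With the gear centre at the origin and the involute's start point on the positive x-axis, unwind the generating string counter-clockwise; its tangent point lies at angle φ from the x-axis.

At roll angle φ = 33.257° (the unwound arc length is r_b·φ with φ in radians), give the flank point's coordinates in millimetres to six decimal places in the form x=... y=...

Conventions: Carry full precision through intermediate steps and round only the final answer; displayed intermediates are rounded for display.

x=38.229912 y=2.086672

class = single-mesh tooth geometry [base-circle involute, m = 2.143, 33T]
pitch radius r_p = m·N/2 = 2.143·33/2 = 35.359500
base radius r_b = r_p·cos α = 35.359500·cos 20.534° = 33.112906
roll angle φ = 33.257° = 0.58044415 rad
x = r_b·(cos φ + φ·sin φ) = 38.229912
y = r_b·(sin φ − φ·cos φ) = 2.086672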